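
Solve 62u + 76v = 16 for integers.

Step 1: Check solvability.
gcd(62, 76) = 2
Since 2 divides 16, solutions exist.

Step 2: Apply extended Euclidean algorithm to find gcd.
We find integers such that 62*x0 + 76*y0 = 2

Step 3: Scale the particular solution.
Multiply by 16/2 = 8:
u = -88, v = 72

Step 4: Verify.
62*(-88) + 76*(72) = 16 = 16 ✓

u = -88, v = 72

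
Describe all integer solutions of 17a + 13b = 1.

Step 1: Compute gcd(17, 13) = 1.
Since 1 divides 1, solutions exist.

Step 2: Find a particular solution using extended Euclidean algorithm.
We get a₀ = -3, b₀ = 4.
Check: 17*-3 + 13*4 = 1 = 1 ✓

Step 3: Write the general solution.
a = -3 + (13/1)t = -3 + 13t
b = 4 - (17/1)t = 4 - 17t
for any integer t.

a = -3 + 13t, b = 4 - 17t for integer t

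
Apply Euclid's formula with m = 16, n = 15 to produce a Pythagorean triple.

a = m² - n² = 16² - 15² = 256 - 225 = 31
b = 2mn = 2·16·15 = 480
c = m² + n² = 256 + 225 = 481
Verify: 31² + 480² = 961 + 230400 = 231361 = 481² ✓

(31, 480, 481)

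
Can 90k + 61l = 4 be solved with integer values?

Step 1: Compute gcd(90, 61).
gcd(90, 61) = 1

Step 2: Check divisibility.
Does 1 divide 4? 4 = 1 x 4, so yes.

By the theorem on linear Diophantine equations, 90k + 61l = 4 has integer solutions if and only if gcd(90, 61) divides 4. Since 1 | 4, solutions exist.

Yes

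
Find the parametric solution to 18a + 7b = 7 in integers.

Step 1: Compute gcd(18, 7) = 1.
Since 1 divides 7, solutions exist.

Step 2: Find a particular solution using extended Euclidean algorithm.
We get a₀ = 14, b₀ = -35.
Check: 18*14 + 7*-35 = 7 = 7 ✓

Step 3: Write the general solution.
a = 14 + (7/1)t = 14 + 7t
b = -35 - (18/1)t = -35 - 18t
for any integer t.

a = 14 + 7t, b = -35 - 18t for integer t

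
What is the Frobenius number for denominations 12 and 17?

For two coprime denominations a and b, the Frobenius number (largest value not representable as a non-negative combination) is ab - a - b.
Here gcd(12, 17) = 1, so they are coprime.
F(12, 17) = 12·17 - 12 - 17 = 204 - 29 = 175

175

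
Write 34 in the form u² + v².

We need to find integers u, v > 0 such that u² + v² = 34.
Trying u = 3: v² = 34 - 3² = 34 - 9 = 25
v = 5
Check: 3² + 5² = 9 + 25 = 34 ✓

34 = 3² + 5²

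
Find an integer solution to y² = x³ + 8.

Try small integer x values and check whether x³ + 8 is a perfect square.
x = 1: x³ + 8 = 1³ + 8 = 1 + 8 = 9
Is 9 a perfect square? 3² = 9 ✓
So (x, y) = (1, -3) is a solution.

x = 1, y = -3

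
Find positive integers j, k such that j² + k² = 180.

Search for j with 180 - j² a perfect square.
j = 6: 180 - 6² = 180 - 36 = 144 = 12² ✓
So j = 6, k = 12.

j = 6, k = 12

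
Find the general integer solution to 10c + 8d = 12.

Step 1: Compute gcd(10, 8) = 2.
Since 2 divides 12, solutions exist.

Step 2: Find a particular solution using extended Euclidean algorithm.
We get c₀ = 6, d₀ = -6.
Check: 10*6 + 8*-6 = 12 = 12 ✓

Step 3: Write the general solution.
c = 6 + (8/2)t = 6 + 4t
d = -6 - (10/2)t = -6 - 5t
for any integer t.

c = 6 + 4t, d = -6 - 5t for integer t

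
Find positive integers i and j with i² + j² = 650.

We need to find integers i, j > 0 such that i² + j² = 650.
Trying i = 5: j² = 650 - 5² = 650 - 25 = 625
j = 25
Check: 5² + 25² = 25 + 625 = 650 ✓

650 = 5² + 25²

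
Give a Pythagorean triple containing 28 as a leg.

We need the other leg and hypotenuse such that 28² + x² = c².
Take x = 195, c = 197: 28² + 195² = 784 + 38025 = 38809 = 197² ✓
Triple: (195, 28, 197)

(195, 28, 197)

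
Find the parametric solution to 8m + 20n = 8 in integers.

Step 1: Compute gcd(8, 20) = 4.
Since 4 divides 8, solutions exist.

Step 2: Find a particular solution using extended Euclidean algorithm.
We get m₀ = -4, n₀ = 2.
Check: 8*-4 + 20*2 = 8 = 8 ✓

Step 3: Write the general solution.
m = -4 + (20/4)t = -4 + 5t
n = 2 - (8/4)t = 2 - 2t
for any integer t.

m = -4 + 5t, n = 2 - 2t for integer t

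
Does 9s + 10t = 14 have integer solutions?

Step 1: Compute gcd(9, 10).
gcd(9, 10) = 1

Step 2: Check divisibility.
Does 1 divide 14? 14 = 1 x 14, so yes.

By the theorem on linear Diophantine equations, 9s + 10t = 14 has integer solutions if and only if gcd(9, 10) divides 14. Since 1 | 14, solutions exist.

Yes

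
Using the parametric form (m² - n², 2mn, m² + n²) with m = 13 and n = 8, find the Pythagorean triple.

a = m² - n² = 13² - 8² = 169 - 64 = 105
b = 2mn = 2·13·8 = 208
c = m² + n² = 169 + 64 = 233
Verify: 105² + 208² = 11025 + 43264 = 54289 = 233² ✓

(105, 208, 233)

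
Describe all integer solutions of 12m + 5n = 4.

Step 1: Compute gcd(12, 5) = 1.
Since 1 divides 4, solutions exist.

Step 2: Find a particular solution using extended Euclidean algorithm.
We get m₀ = -8, n₀ = 20.
Check: 12*-8 + 5*20 = 4 = 4 ✓

Step 3: Write the general solution.
m = -8 + (5/1)t = -8 + 5t
n = 20 - (12/1)t = 20 - 12t
for any integer t.

m = -8 + 5t, n = 20 - 12t for integer t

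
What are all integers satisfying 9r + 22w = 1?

Step 1: Compute gcd(9, 22) = 1.
Since 1 divides 1, solutions exist.

Step 2: Find a particular solution using extended Euclidean algorithm.
We get r₀ = 5, w₀ = -2.
Check: 9*5 + 22*-2 = 1 = 1 ✓

Step 3: Write the general solution.
r = 5 + (22/1)t = 5 + 22t
w = -2 - (9/1)t = -2 - 9t
for any integer t.

r = 5 + 22t, w = -2 - 9t for integer t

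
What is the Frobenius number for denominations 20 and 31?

For two coprime denominations a and b, the Frobenius number (largest value not representable as a non-negative combination) is ab - a - b.
Here gcd(20, 31) = 1, so they are coprime.
F(20, 31) = 20·31 - 20 - 31 = 620 - 51 = 569

569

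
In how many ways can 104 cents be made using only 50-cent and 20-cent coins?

We need non-negative integers (x, y) with 50x + 20y = 104.
For each x from 0 to 2, check if (104 - 50x) is a non-negative multiple of 20.
Solutions (x, y): none
Count: 0

0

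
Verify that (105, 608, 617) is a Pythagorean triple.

Compute a² + b² = 105² + 608² = 11025 + 369664 = 380689
Compute c² = 617² = 380689
Since 380689 = 380689, confirmed.

Yes, it is a Pythagorean triple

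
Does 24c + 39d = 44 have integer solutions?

Step 1: Compute gcd(24, 39).
gcd(24, 39) = 3

Step 2: Check divisibility.
Does 3 divide 44? 44 = 3 x 14 + 2, so no.

By the theorem on linear Diophantine equations, 24c + 39d = 44 has integer solutions if and only if gcd(24, 39) divides 44. Since 3 does not divide 44, no solutions exist.

No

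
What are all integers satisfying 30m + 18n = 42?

Step 1: Compute gcd(30, 18) = 6.
Since 6 divides 42, solutions exist.

Step 2: Find a particular solution using extended Euclidean algorithm.
We get m₀ = -7, n₀ = 14.
Check: 30*-7 + 18*14 = 42 = 42 ✓

Step 3: Write the general solution.
m = -7 + (18/6)t = -7 + 3t
n = 14 - (30/6)t = 14 - 5t
for any integer t.

m = -7 + 3t, n = 14 - 5t for integer t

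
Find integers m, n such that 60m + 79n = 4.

Step 1: Check solvability.
gcd(60, 79) = 1
Since 1 divides 4, solutions exist.

Step 2: Apply extended Euclidean algorithm to find gcd.
We find integers such that 60*x0 + 79*y0 = 1

Step 3: Scale the particular solution.
Multiply by 4/1 = 4:
m = -100, n = 76

Step 4: Verify.
60*(-100) + 79*(76) = 4 = 4 ✓

m = -100, n = 76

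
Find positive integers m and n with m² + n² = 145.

We need to find integers m, n > 0 such that m² + n² = 145.
Trying m = 1: n² = 145 - 1² = 145 - 1 = 144
n = 12
Check: 1² + 12² = 1 + 144 = 145 ✓

145 = 1² + 12²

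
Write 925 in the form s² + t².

We need to find integers s, t > 0 such that s² + t² = 925.
Trying s = 5: t² = 925 - 5² = 925 - 25 = 900
t = 30
Check: 5² + 30² = 25 + 900 = 925 ✓

925 = 5² + 30²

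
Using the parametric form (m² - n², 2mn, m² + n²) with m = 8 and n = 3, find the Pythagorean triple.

a = m² - n² = 8² - 3² = 64 - 9 = 55
b = 2mn = 2·8·3 = 48
c = m² + n² = 64 + 9 = 73
Verify: 55² + 48² = 3025 + 2304 = 5329 = 73² ✓

(55, 48, 73)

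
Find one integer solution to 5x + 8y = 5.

Step 1: Check solvability.
gcd(5, 8) = 1
Since 1 divides 5, solutions exist.

Step 2: Apply extended Euclidean algorithm to find gcd.
We find integers such that 5*x0 + 8*y0 = 1

Step 3: Scale the particular solution.
Multiply by 5/1 = 5:
x = -15, y = 10

Step 4: Verify.
5*(-15) + 8*(10) = 5 = 5 ✓

x = -15, y = 10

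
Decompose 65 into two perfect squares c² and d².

We need to find integers c, d > 0 such that c² + d² = 65.
Trying c = 1: d² = 65 - 1² = 65 - 1 = 64
d = 8
Check: 1² + 8² = 1 + 64 = 65 ✓

65 = 1² + 8²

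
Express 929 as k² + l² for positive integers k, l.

We need to find integers k, l > 0 such that k² + l² = 929.
Trying k = 20: l² = 929 - 20² = 929 - 400 = 529
l = 23
Check: 20² + 23² = 400 + 529 = 929 ✓

929 = 20² + 23²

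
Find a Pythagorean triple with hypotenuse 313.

We need a² + b² = 313² = 97969.
Trying: 25² + 312² = 625 + 97344 = 97969 ✓

(25, 312, 313)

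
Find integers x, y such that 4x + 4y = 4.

Step 1: Check solvability.
gcd(4, 4) = 4
Since 4 divides 4, solutions exist.

Step 2: Apply extended Euclidean algorithm to find gcd.
We find integers such that 4*x0 + 4*y0 = 4

Step 3: Scale the particular solution.
Multiply by 4/4 = 1:
x = 0, y = 1

Step 4: Verify.
4*(0) + 4*(1) = 4 = 4 ✓

x = 0, y = 1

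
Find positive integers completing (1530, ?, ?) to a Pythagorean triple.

We need the other leg and hypotenuse such that 1530² + x² = c².
Take x = 192, c = 1542: 1530² + 192² = 2340900 + 36864 = 2377764 = 1542² ✓
Triple: (1530, 192, 1542)

(1530, 192, 1542)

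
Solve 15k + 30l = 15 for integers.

Step 1: Check solvability.
gcd(15, 30) = 15
Since 15 divides 15, solutions exist.

Step 2: Apply extended Euclidean algorithm to find gcd.
We find integers such that 15*x0 + 30*y0 = 15

Step 3: Scale the particular solution.
Multiply by 15/15 = 1:
k = 1, l = 0

Step 4: Verify.
15*(1) + 30*(0) = 15 = 15 ✓

k = 1, l = 0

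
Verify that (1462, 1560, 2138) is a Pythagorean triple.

Compute a² + b² = 1462² + 1560² = 2137444 + 2433600 = 4571044
Compute c² = 2138² = 4571044
Since 4571044 = 4571044, confirmed.

Yes, it is a Pythagorean triple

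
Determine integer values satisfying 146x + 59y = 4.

Step 1: Check solvability.
gcd(146, 59) = 1
Since 1 divides 4, solutions exist.

Step 2: Apply extended Euclidean algorithm to find gcd.
We find integers such that 146*x0 + 59*y0 = 1

Step 3: Scale the particular solution.
Multiply by 4/1 = 4:
x = 76, y = -188

Step 4: Verify.
146*(76) + 59*(-188) = 4 = 4 ✓

x = 76, y = -188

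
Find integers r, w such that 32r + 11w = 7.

Step 1: Check solvability.
gcd(32, 11) = 1
Since 1 divides 7, solutions exist.

Step 2: Apply extended Euclidean algorithm to find gcd.
We find integers such that 32*x0 + 11*y0 = 1

Step 3: Scale the particular solution.
Multiply by 7/1 = 7:
r = -7, w = 21

Step 4: Verify.
32*(-7) + 11*(21) = 7 = 7 ✓

r = -7, w = 21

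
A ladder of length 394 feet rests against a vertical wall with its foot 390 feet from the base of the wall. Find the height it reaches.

The ladder, wall, and ground form a right triangle with hypotenuse 394 and one leg 390.
By the Pythagorean theorem: h² = 394² - 390² = 155236 - 152100 = 3136
h = √3136 = 56 feet

56 feet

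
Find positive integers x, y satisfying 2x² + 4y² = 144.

Try small values of x and check whether (144 - 2x²)/4 is a perfect square.
x = 8: 2·8² = 128, so 4y² = 144 - 128 = 16, giving y² = 4, y = 2.
Check: 2·8² + 4·2² = 128 + 16 = 144 ✓

x = 8, y = 2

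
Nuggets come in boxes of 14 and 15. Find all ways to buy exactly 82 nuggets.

We need non-negative integers (x, y) with 14x + 15y = 82.
For each x in 0..5, check if 82 - 14x is a non-negative multiple of 15.
No x yields an integer y ≥ 0.

No solution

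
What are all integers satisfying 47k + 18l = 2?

Step 1: Compute gcd(47, 18) = 1.
Since 1 divides 2, solutions exist.

Step 2: Find a particular solution using extended Euclidean algorithm.
We get k₀ = 10, l₀ = -26.
Check: 47*10 + 18*-26 = 2 = 2 ✓

Step 3: Write the general solution.
k = 10 + (18/1)t = 10 + 18t
l = -26 - (47/1)t = -26 - 47t
for any integer t.

k = 10 + 18t, l = -26 - 47t for integer t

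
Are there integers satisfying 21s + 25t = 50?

Step 1: Compute gcd(21, 25).
gcd(21, 25) = 1

Step 2: Check divisibility.
Does 1 divide 50? 50 = 1 x 50, so yes.

By the theorem on linear Diophantine equations, 21s + 25t = 50 has integer solutions if and only if gcd(21, 25) divides 50. Since 1 | 50, solutions exist.

Yes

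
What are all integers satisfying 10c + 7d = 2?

Step 1: Compute gcd(10, 7) = 1.
Since 1 divides 2, solutions exist.

Step 2: Find a particular solution using extended Euclidean algorithm.
We get c₀ = -4, d₀ = 6.
Check: 10*-4 + 7*6 = 2 = 2 ✓

Step 3: Write the general solution.
c = -4 + (7/1)t = -4 + 7t
d = 6 - (10/1)t = 6 - 10t
for any integer t.

c = -4 + 7t, d = 6 - 10t for integer t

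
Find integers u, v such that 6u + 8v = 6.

Step 1: Check solvability.
gcd(6, 8) = 2
Since 2 divides 6, solutions exist.

Step 2: Apply extended Euclidean algorithm to find gcd.
We find integers such that 6*x0 + 8*y0 = 2

Step 3: Scale the particular solution.
Multiply by 6/2 = 3:
u = -3, v = 3

Step 4: Verify.
6*(-3) + 8*(3) = 6 = 6 ✓

u = -3, v = 3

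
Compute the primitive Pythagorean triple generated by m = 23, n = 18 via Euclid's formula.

a = m² - n² = 529 - 324 = 205
b = 2mn = 2·23·18 = 828
c = m² + n² = 529 + 324 = 853
Verify: 205² + 828² = 42025 + 685584 = 727609 = 853² ✓

(205, 828, 853)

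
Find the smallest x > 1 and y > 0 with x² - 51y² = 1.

We seek the smallest positive integers (x, y) with x² - 51y² = 1, i.e., x² = 51y² + 1.
Try successive y values:
y = 1: x² = 51·1² + 1 = 52, not a perfect square
y = 2: x² = 51·2² + 1 = 205, not a perfect square
y = 3: x² = 51·3² + 1 = 460, not a perfect square
... continuing the search (or via continued fractions) ...
y = 7: x² = 51·7² + 1 = 2500, x = 50 ✓

Verify: 50² - 51·7² = 2500 - 2499 = 1 ✓

x = 50, y = 7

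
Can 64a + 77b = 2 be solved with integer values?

Step 1: Compute gcd(64, 77).
gcd(64, 77) = 1

Step 2: Check divisibility.
Does 1 divide 2? 2 = 1 x 2, so yes.

By the theorem on linear Diophantine equations, 64a + 77b = 2 has integer solutions if and only if gcd(64, 77) divides 2. Since 1 | 2, solutions exist.

Yes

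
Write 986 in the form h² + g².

We need to find integers h, g > 0 such that h² + g² = 986.
Trying h = 5: g² = 986 - 5² = 986 - 25 = 961
g = 31
Check: 5² + 31² = 25 + 961 = 986 ✓

986 = 5² + 31²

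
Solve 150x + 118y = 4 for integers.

Step 1: Check solvability.
gcd(150, 118) = 2
Since 2 divides 4, solutions exist.

Step 2: Apply extended Euclidean algorithm to find gcd.
We find integers such that 150*x0 + 118*y0 = 2

Step 3: Scale the particular solution.
Multiply by 4/2 = 2:
x = -22, y = 28

Step 4: Verify.
150*(-22) + 118*(28) = 4 = 4 ✓

x = -22, y = 28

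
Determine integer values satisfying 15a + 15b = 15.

Step 1: Check solvability.
gcd(15, 15) = 15
Since 15 divides 15, solutions exist.

Step 2: Apply extended Euclidean algorithm to find gcd.
We find integers such that 15*x0 + 15*y0 = 15

Step 3: Scale the particular solution.
Multiply by 15/15 = 1:
a = 0, b = 1

Step 4: Verify.
15*(0) + 15*(1) = 15 = 15 ✓

a = 0, b = 1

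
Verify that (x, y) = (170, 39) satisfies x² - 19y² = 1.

Compute x² = 170² = 28900
Compute 19y² = 19·39² = 19·1521 = 28899
x² - 19y² = 28900 - 28899 = 1
Since this equals 1, (170, 39) is a solution.

Yes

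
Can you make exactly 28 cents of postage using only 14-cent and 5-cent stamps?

We need non-negative x, y with 14x + 5y = 28.
gcd(14, 5) = 1 divides 28, so integer solutions exist.
Search for a non-negative one: x = 2 gives 5y = 28 - 28 = 0, so y = 0.
Check: 14·2 + 5·0 = 28 ✓

Yes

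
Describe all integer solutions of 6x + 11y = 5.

Step 1: Compute gcd(6, 11) = 1.
Since 1 divides 5, solutions exist.

Step 2: Find a particular solution using extended Euclidean algorithm.
We get x₀ = 10, y₀ = -5.
Check: 6*10 + 11*-5 = 5 = 5 ✓

Step 3: Write the general solution.
x = 10 + (11/1)t = 10 + 11t
y = -5 - (6/1)t = -5 - 6t
for any integer t.

x = 10 + 11t, y = -5 - 6t for integer t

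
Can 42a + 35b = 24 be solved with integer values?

Step 1: Compute gcd(42, 35).
gcd(42, 35) = 7

Step 2: Check divisibility.
Does 7 divide 24? 24 = 7 x 3 + 3, so no.

By the theorem on linear Diophantine equations, 42a + 35b = 24 has integer solutions if and only if gcd(42, 35) divides 24. Since 7 does not divide 24, no solutions exist.

No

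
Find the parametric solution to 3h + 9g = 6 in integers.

Step 1: Compute gcd(3, 9) = 3.
Since 3 divides 6, solutions exist.

Step 2: Find a particular solution using extended Euclidean algorithm.
We get h₀ = 2, g₀ = 0.
Check: 3*2 + 9*0 = 6 = 6 ✓

Step 3: Write the general solution.
h = 2 + (9/3)t = 2 + 3t
g = 0 - (3/3)t = 0 - 1t
for any integer t.

h = 2 + 3t, g = 0 - 1t for integer t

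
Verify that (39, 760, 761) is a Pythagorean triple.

Compute a² + b² = 39² + 760² = 1521 + 577600 = 579121
Compute c² = 761² = 579121
Since 579121 = 579121, confirmed.

Yes, it is a Pythagorean triple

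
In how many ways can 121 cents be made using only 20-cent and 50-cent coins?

We need non-negative integers (x, y) with 20x + 50y = 121.
For each x from 0 to 6, check if (121 - 20x) is a non-negative multiple of 50.
Solutions (x, y): none
Count: 0

0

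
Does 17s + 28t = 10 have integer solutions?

Step 1: Compute gcd(17, 28).
gcd(17, 28) = 1

Step 2: Check divisibility.
Does 1 divide 10? 10 = 1 x 10, so yes.

By the theorem on linear Diophantine equations, 17s + 28t = 10 has integer solutions if and only if gcd(17, 28) divides 10. Since 1 | 10, solutions exist.

Yes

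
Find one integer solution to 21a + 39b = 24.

Step 1: Check solvability.
gcd(21, 39) = 3
Since 3 divides 24, solutions exist.

Step 2: Apply extended Euclidean algorithm to find gcd.
We find integers such that 21*x0 + 39*y0 = 3

Step 3: Scale the particular solution.
Multiply by 24/3 = 8:
a = 16, b = -8

Step 4: Verify.
21*(16) + 39*(-8) = 24 = 24 ✓

a = 16, b = -8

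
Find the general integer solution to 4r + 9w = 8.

Step 1: Compute gcd(4, 9) = 1.
Since 1 divides 8, solutions exist.

Step 2: Find a particular solution using extended Euclidean algorithm.
We get r₀ = -16, w₀ = 8.
Check: 4*-16 + 9*8 = 8 = 8 ✓

Step 3: Write the general solution.
r = -16 + (9/1)t = -16 + 9t
w = 8 - (4/1)t = 8 - 4t
for any integer t.

r = -16 + 9t, w = 8 - 4t for integer t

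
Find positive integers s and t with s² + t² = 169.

We need to find integers s, t > 0 such that s² + t² = 169.
Trying s = 5: t² = 169 - 5² = 169 - 25 = 144
t = 12
Check: 5² + 12² = 25 + 144 = 169 ✓

169 = 5² + 12²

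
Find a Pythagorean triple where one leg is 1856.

We need the other leg and hypotenuse such that 1856² + x² = c².
Take x = 6600, c = 6856: 1856² + 6600² = 3444736 + 43560000 = 47004736 = 6856² ✓
Triple: (6600, 1856, 6856)

(6600, 1856, 6856)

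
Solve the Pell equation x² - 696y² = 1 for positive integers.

We seek the smallest positive integers (x, y) with x² - 696y² = 1, i.e., x² = 696y² + 1.
Try successive y values:
y = 1: x² = 696·1² + 1 = 697, not a perfect square
y = 2: x² = 696·2² + 1 = 2785, not a perfect square
y = 3: x² = 696·3² + 1 = 6265, not a perfect square
... continuing the search (or via continued fractions) ...
y = 55: x² = 696·55² + 1 = 2105401, x = 1451 ✓

Verify: 1451² - 696·55² = 2105401 - 2105400 = 1 ✓

x = 1451, y = 55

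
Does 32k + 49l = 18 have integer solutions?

Step 1: Compute gcd(32, 49).
gcd(32, 49) = 1

Step 2: Check divisibility.
Does 1 divide 18? 18 = 1 x 18, so yes.

By the theorem on linear Diophantine equations, 32k + 49l = 18 has integer solutions if and only if gcd(32, 49) divides 18. Since 1 | 18, solutions exist.

Yes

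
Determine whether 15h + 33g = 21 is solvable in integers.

Step 1: Compute gcd(15, 33).
gcd(15, 33) = 3

Step 2: Check divisibility.
Does 3 divide 21? 21 = 3 x 7, so yes.

By the theorem on linear Diophantine equations, 15h + 33g = 21 has integer solutions if and only if gcd(15, 33) divides 21. Since 3 | 21, solutions exist.

Yes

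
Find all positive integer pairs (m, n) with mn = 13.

The positive divisors of 13 are: 1, 13.
Each divisor d gives the pair (d, 13/d):
(1, 13), (13, 1)

(1, 13), (13, 1)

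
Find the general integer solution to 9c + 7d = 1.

Step 1: Compute gcd(9, 7) = 1.
Since 1 divides 1, solutions exist.

Step 2: Find a particular solution using extended Euclidean algorithm.
We get c₀ = -3, d₀ = 4.
Check: 9*-3 + 7*4 = 1 = 1 ✓

Step 3: Write the general solution.
c = -3 + (7/1)t = -3 + 7t
d = 4 - (9/1)t = 4 - 9t
for any integer t.

c = -3 + 7t, d = 4 - 9t for integer t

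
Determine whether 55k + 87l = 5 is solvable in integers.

Step 1: Compute gcd(55, 87).
gcd(55, 87) = 1

Step 2: Check divisibility.
Does 1 divide 5? 5 = 1 x 5, so yes.

By the theorem on linear Diophantine equations, 55k + 87l = 5 has integer solutions if and only if gcd(55, 87) divides 5. Since 1 | 5, solutions exist.

Yes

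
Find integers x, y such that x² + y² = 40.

We need to find integers x, y > 0 such that x² + y² = 40.
Trying x = 2: y² = 40 - 2² = 40 - 4 = 36
y = 6
Check: 2² + 6² = 4 + 36 = 40 ✓

40 = 2² + 6²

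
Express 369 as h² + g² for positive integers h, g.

We need to find integers h, g > 0 such that h² + g² = 369.
Trying h = 12: g² = 369 - 12² = 369 - 144 = 225
g = 15
Check: 12² + 15² = 144 + 225 = 369 ✓

369 = 12² + 15²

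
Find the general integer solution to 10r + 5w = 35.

Step 1: Compute gcd(10, 5) = 5.
Since 5 divides 35, solutions exist.

Step 2: Find a particular solution using extended Euclidean algorithm.
We get r₀ = 0, w₀ = 7.
Check: 10*0 + 5*7 = 35 = 35 ✓

Step 3: Write the general solution.
r = 0 + (5/5)t = 0 + 1t
w = 7 - (10/5)t = 7 - 2t
for any integer t.

r = 0 + 1t, w = 7 - 2t for integer t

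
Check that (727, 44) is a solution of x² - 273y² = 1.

Compute x² = 727² = 528529
Compute 273y² = 273·44² = 273·1936 = 528528
x² - 273y² = 528529 - 528528 = 1
Since this equals 1, (727, 44) is a solution.

Yes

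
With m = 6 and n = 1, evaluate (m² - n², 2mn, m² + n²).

a = m² - n² = 36 - 1 = 35
b = 2mn = 2·6·1 = 12
c = m² + n² = 36 + 1 = 37
Verify: 35² + 12² = 1225 + 144 = 1369 = 37² ✓

(35, 12, 37)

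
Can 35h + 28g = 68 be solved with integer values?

Step 1: Compute gcd(35, 28).
gcd(35, 28) = 7

Step 2: Check divisibility.
Does 7 divide 68? 68 = 7 x 9 + 5, so no.

By the theorem on linear Diophantine equations, 35h + 28g = 68 has integer solutions if and only if gcd(35, 28) divides 68. Since 7 does not divide 68, no solutions exist.

No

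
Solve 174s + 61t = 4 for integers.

Step 1: Check solvability.
gcd(174, 61) = 1
Since 1 divides 4, solutions exist.

Step 2: Apply extended Euclidean algorithm to find gcd.
We find integers such that 174*x0 + 61*y0 = 1

Step 3: Scale the particular solution.
Multiply by 4/1 = 4:
s = 108, t = -308

Step 4: Verify.
174*(108) + 61*(-308) = 4 = 4 ✓

s = 108, t = -308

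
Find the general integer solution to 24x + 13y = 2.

Step 1: Compute gcd(24, 13) = 1.
Since 1 divides 2, solutions exist.

Step 2: Find a particular solution using extended Euclidean algorithm.
We get x₀ = 12, y₀ = -22.
Check: 24*12 + 13*-22 = 2 = 2 ✓

Step 3: Write the general solution.
x = 12 + (13/1)t = 12 + 13t
y = -22 - (24/1)t = -22 - 24t
for any integer t.

x = 12 + 13t, y = -22 - 24t for integer t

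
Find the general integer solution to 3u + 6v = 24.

Step 1: Compute gcd(3, 6) = 3.
Since 3 divides 24, solutions exist.

Step 2: Find a particular solution using extended Euclidean algorithm.
We get u₀ = 8, v₀ = 0.
Check: 3*8 + 6*0 = 24 = 24 ✓

Step 3: Write the general solution.
u = 8 + (6/3)t = 8 + 2t
v = 0 - (3/3)t = 0 - 1t
for any integer t.

u = 8 + 2t, v = 0 - 1t for integer t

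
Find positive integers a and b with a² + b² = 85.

We need to find integers a, b > 0 such that a² + b² = 85.
Trying a = 2: b² = 85 - 2² = 85 - 4 = 81
b = 9
Check: 2² + 9² = 4 + 81 = 85 ✓

85 = 2² + 9²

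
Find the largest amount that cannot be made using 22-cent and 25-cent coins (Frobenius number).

For two coprime denominations a and b, the Frobenius number (largest value not representable as a non-negative combination) is ab - a - b.
Here gcd(22, 25) = 1, so they are coprime.
F(22, 25) = 22·25 - 22 - 25 = 550 - 47 = 503

503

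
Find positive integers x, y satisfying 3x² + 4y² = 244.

Try small values of x and check whether (244 - 3x²)/4 is a perfect square.
x = 4: 3·4² = 48, so 4y² = 244 - 48 = 196, giving y² = 49, y = 7.
Check: 3·4² + 4·7² = 48 + 196 = 244 ✓

x = 4, y = 7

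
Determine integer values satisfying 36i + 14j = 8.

Step 1: Check solvability.
gcd(36, 14) = 2
Since 2 divides 8, solutions exist.

Step 2: Apply extended Euclidean algorithm to find gcd.
We find integers such that 36*x0 + 14*y0 = 2

Step 3: Scale the particular solution.
Multiply by 8/2 = 4:
i = 8, j = -20

Step 4: Verify.
36*(8) + 14*(-20) = 8 = 8 ✓

i = 8, j = -20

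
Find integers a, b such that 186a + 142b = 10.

Step 1: Check solvability.
gcd(186, 142) = 2
Since 2 divides 10, solutions exist.

Step 2: Apply extended Euclidean algorithm to find gcd.
We find integers such that 186*x0 + 142*y0 = 2

Step 3: Scale the particular solution.
Multiply by 10/2 = 5:
a = -145, b = 190

Step 4: Verify.
186*(-145) + 142*(190) = 10 = 10 ✓

a = -145, b = 190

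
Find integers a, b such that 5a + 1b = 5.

Step 1: Check solvability.
gcd(5, 1) = 1
Since 1 divides 5, solutions exist.

Step 2: Apply extended Euclidean algorithm to find gcd.
We find integers such that 5*x0 + 1*y0 = 1

Step 3: Scale the particular solution.
Multiply by 5/1 = 5:
a = 0, b = 5

Step 4: Verify.
5*(0) + 1*(5) = 5 = 5 ✓

a = 0, b = 5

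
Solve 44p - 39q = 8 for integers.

Step 1: Check solvability.
gcd(44, 39) = 1
Since 1 divides 8, solutions exist.

Step 2: Apply extended Euclidean algorithm to find gcd.
We find integers such that 44*x0 + 39*y0 = 1

Step 3: Scale the particular solution.
Multiply by 8/1 = 8:
p = 64, q = 72

Step 4: Verify.
44*(64) - 39*(72) = 8 = 8 ✓

p = 64, q = 72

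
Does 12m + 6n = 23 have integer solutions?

Step 1: Compute gcd(12, 6).
gcd(12, 6) = 6

Step 2: Check divisibility.
Does 6 divide 23? 23 = 6 x 3 + 5, so no.

By the theorem on linear Diophantine equations, 12m + 6n = 23 has integer solutions if and only if gcd(12, 6) divides 23. Since 6 does not divide 23, no solutions exist.

No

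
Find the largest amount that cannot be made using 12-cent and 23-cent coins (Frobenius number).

For two coprime denominations a and b, the Frobenius number (largest value not representable as a non-negative combination) is ab - a - b.
Here gcd(12, 23) = 1, so they are coprime.
F(12, 23) = 12·23 - 12 - 23 = 276 - 35 = 241

241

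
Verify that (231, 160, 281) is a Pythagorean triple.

Compute a² + b²:
231² + 160² = 53361 + 25600 = 78961
Compute c²:
281² = 78961
Since 78961 = 78961, it is a Pythagorean triple.

Yes, it is a Pythagorean triple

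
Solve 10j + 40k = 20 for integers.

Step 1: Check solvability.
gcd(10, 40) = 10
Since 10 divides 20, solutions exist.

Step 2: Apply extended Euclidean algorithm to find gcd.
We find integers such that 10*x0 + 40*y0 = 10

Step 3: Scale the particular solution.
Multiply by 20/10 = 2:
j = 2, k = 0

Step 4: Verify.
10*(2) + 40*(0) = 20 = 20 ✓

j = 2, k = 0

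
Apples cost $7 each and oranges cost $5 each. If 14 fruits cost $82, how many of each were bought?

Let a = apples, o = oranges.
a + o = 14
7a + 5o = 82
Substitute o = 14 - a:
7a + 5(14 - a) = 82
(7 - 5)a = 82 - 70
2a = 12
a = 6, o = 14 - 6 = 8

Apples: 6, Oranges: 8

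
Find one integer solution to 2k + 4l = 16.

Step 1: Check solvability.
gcd(2, 4) = 2
Since 2 divides 16, solutions exist.

Step 2: Apply extended Euclidean algorithm to find gcd.
We find integers such that 2*x0 + 4*y0 = 2

Step 3: Scale the particular solution.
Multiply by 16/2 = 8:
k = 8, l = 0

Step 4: Verify.
2*(8) + 4*(0) = 16 = 16 ✓

k = 8, l = 0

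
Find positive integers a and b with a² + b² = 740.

We need to find integers a, b > 0 such that a² + b² = 740.
Trying a = 8: b² = 740 - 8² = 740 - 64 = 676
b = 26
Check: 8² + 26² = 64 + 676 = 740 ✓

740 = 8² + 26²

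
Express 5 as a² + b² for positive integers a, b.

We need to find integers a, b > 0 such that a² + b² = 5.
Trying a = 1: b² = 5 - 1² = 5 - 1 = 4
b = 2
Check: 1² + 2² = 1 + 4 = 5 ✓

5 = 1² + 2²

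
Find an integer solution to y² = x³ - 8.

Try small integer x values and check whether x³ - 8 is a perfect square.
x = 2: x³ - 8 = 2³ - 8 = 8 - 8 = 0
Is 0 a perfect square? 0² = 0 ✓
So (x, y) = (2, 0) is a solution.

x = 2, y = 0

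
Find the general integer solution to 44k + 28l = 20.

Step 1: Compute gcd(44, 28) = 4.
Since 4 divides 20, solutions exist.

Step 2: Find a particular solution using extended Euclidean algorithm.
We get k₀ = 10, l₀ = -15.
Check: 44*10 + 28*-15 = 20 = 20 ✓

Step 3: Write the general solution.
k = 10 + (28/4)t = 10 + 7t
l = -15 - (44/4)t = -15 - 11t
for any integer t.

k = 10 + 7t, l = -15 - 11t for integer t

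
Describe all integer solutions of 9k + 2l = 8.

Step 1: Compute gcd(9, 2) = 1.
Since 1 divides 8, solutions exist.

Step 2: Find a particular solution using extended Euclidean algorithm.
We get k₀ = 8, l₀ = -32.
Check: 9*8 + 2*-32 = 8 = 8 ✓

Step 3: Write the general solution.
k = 8 + (2/1)t = 8 + 2t
l = -32 - (9/1)t = -32 - 9t
for any integer t.

k = 8 + 2t, l = -32 - 9t for integer t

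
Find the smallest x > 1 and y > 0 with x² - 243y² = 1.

We seek the smallest positive integers (x, y) with x² - 243y² = 1, i.e., x² = 243y² + 1.
Try successive y values:
y = 1: x² = 243·1² + 1 = 244, not a perfect square
y = 2: x² = 243·2² + 1 = 973, not a perfect square
y = 3: x² = 243·3² + 1 = 2188, not a perfect square
... continuing the search (or via continued fractions) ...
y = 4505: x² = 243·4505² + 1 = 4931691076, x = 70226 ✓

Verify: 70226² - 243·4505² = 4931691076 - 4931691075 = 1 ✓

x = 70226, y = 4505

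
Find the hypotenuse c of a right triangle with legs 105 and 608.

c² = a² + b² = 105² + 608² = 11025 + 369664 = 380689
c = sqrt(380689) = 617

617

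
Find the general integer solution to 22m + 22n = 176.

Step 1: Compute gcd(22, 22) = 22.
Since 22 divides 176, solutions exist.

Step 2: Find a particular solution using extended Euclidean algorithm.
We get m₀ = 0, n₀ = 8.
Check: 22*0 + 22*8 = 176 = 176 ✓

Step 3: Write the general solution.
m = 0 + (22/22)t = 0 + 1t
n = 8 - (22/22)t = 8 - 1t
for any integer t.

m = 0 + 1t, n = 8 - 1t for integer t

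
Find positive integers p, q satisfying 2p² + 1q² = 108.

Try small values of p and check whether (108 - 2p²)/1 is a perfect square.
p = 6: 2·6² = 72, so 1q² = 108 - 72 = 36, giving q² = 36, q = 6.
Check: 2·6² + 1·6² = 72 + 36 = 108 ✓

p = 6, q = 6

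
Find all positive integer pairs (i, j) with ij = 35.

The positive divisors of 35 are: 1, 5, 7, 35.
Each divisor d gives the pair (d, 35/d):
(1, 35), (5, 7), (7, 5), (35, 1)

(1, 35), (5, 7), (7, 5), (35, 1)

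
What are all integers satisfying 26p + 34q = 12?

Step 1: Compute gcd(26, 34) = 2.
Since 2 divides 12, solutions exist.

Step 2: Find a particular solution using extended Euclidean algorithm.
We get p₀ = 24, q₀ = -18.
Check: 26*24 + 34*-18 = 12 = 12 ✓

Step 3: Write the general solution.
p = 24 + (34/2)t = 24 + 17t
q = -18 - (26/2)t = -18 - 13t
for any integer t.

p = 24 + 17t, q = -18 - 13t for integer t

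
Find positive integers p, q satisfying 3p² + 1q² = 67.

Try small values of p and check whether (67 - 3p²)/1 is a perfect square.
p = 1: 3·1² = 3, so 1q² = 67 - 3 = 64, giving q² = 64, q = 8.
Check: 3·1² + 1·8² = 3 + 64 = 67 ✓

p = 1, q = 8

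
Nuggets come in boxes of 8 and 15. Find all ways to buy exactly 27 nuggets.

We need non-negative integers (x, y) with 8x + 15y = 27.
For each x in 0..3, check if 27 - 8x is a non-negative multiple of 15.
No x yields an integer y ≥ 0.

No solution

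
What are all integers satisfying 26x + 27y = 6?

Step 1: Compute gcd(26, 27) = 1.
Since 1 divides 6, solutions exist.

Step 2: Find a particular solution using extended Euclidean algorithm.
We get x₀ = -6, y₀ = 6.
Check: 26*-6 + 27*6 = 6 = 6 ✓

Step 3: Write the general solution.
x = -6 + (27/1)t = -6 + 27t
y = 6 - (26/1)t = 6 - 26t
for any integer t.

x = -6 + 27t, y = 6 - 26t for integer t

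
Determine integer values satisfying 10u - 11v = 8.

Step 1: Check solvability.
gcd(10, 11) = 1
Since 1 divides 8, solutions exist.

Step 2: Apply extended Euclidean algorithm to find gcd.
We find integers such that 10*x0 + 11*y0 = 1

Step 3: Scale the particular solution.
Multiply by 8/1 = 8:
u = -8, v = -8

Step 4: Verify.
10*(-8) - 11*(-8) = 8 = 8 ✓

u = -8, v = -8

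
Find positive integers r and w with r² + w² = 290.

We need to find integers r, w > 0 such that r² + w² = 290.
Trying r = 1: w² = 290 - 1² = 290 - 1 = 289
w = 17
Check: 1² + 17² = 1 + 289 = 290 ✓

290 = 1² + 17²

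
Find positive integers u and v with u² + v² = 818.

We need to find integers u, v > 0 such that u² + v² = 818.
Trying u = 17: v² = 818 - 17² = 818 - 289 = 529
v = 23
Check: 17² + 23² = 289 + 529 = 818 ✓

818 = 17² + 23²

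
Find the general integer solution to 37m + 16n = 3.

Step 1: Compute gcd(37, 16) = 1.
Since 1 divides 3, solutions exist.

Step 2: Find a particular solution using extended Euclidean algorithm.
We get m₀ = -9, n₀ = 21.
Check: 37*-9 + 16*21 = 3 = 3 ✓

Step 3: Write the general solution.
m = -9 + (16/1)t = -9 + 16t
n = 21 - (37/1)t = 21 - 37t
for any integer t.

m = -9 + 16t, n = 21 - 37t for integer t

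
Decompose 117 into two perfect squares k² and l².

We need to find integers k, l > 0 such that k² + l² = 117.
Trying k = 6: l² = 117 - 6² = 117 - 36 = 81
l = 9
Check: 6² + 9² = 36 + 81 = 117 ✓

117 = 6² + 9²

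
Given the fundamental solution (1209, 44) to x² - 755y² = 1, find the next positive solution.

Solutions to x² - Dy² = 1 are generated by powers of (x₀ + y₀√D).
The next solution satisfies x₁ + y₁√755 = (x₀ + y₀√755)², giving:
x₁ = x₀² + 755y₀² = 1209² + 755·44² = 1461681 + 1461680 = 2923361
y₁ = 2x₀y₀ = 2·1209·44 = 106392

Verify: 2923361² - 755·106392² = 8546039536321 - 8546039536320 = 1 ✓

x = 2923361, y = 106392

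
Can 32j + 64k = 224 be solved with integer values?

Step 1: Compute gcd(32, 64).
gcd(32, 64) = 32

Step 2: Check divisibility.
Does 32 divide 224? 224 = 32 x 7, so yes.

By the theorem on linear Diophantine equations, 32j + 64k = 224 has integer solutions if and only if gcd(32, 64) divides 224. Since 32 | 224, solutions exist.

Yes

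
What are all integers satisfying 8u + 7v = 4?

Step 1: Compute gcd(8, 7) = 1.
Since 1 divides 4, solutions exist.

Step 2: Find a particular solution using extended Euclidean algorithm.
We get u₀ = 4, v₀ = -4.
Check: 8*4 + 7*-4 = 4 = 4 ✓

Step 3: Write the general solution.
u = 4 + (7/1)t = 4 + 7t
v = -4 - (8/1)t = -4 - 8t
for any integer t.

u = 4 + 7t, v = -4 - 8t for integer t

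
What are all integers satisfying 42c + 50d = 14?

Step 1: Compute gcd(42, 50) = 2.
Since 2 divides 14, solutions exist.

Step 2: Find a particular solution using extended Euclidean algorithm.
We get c₀ = 42, d₀ = -35.
Check: 42*42 + 50*-35 = 14 = 14 ✓

Step 3: Write the general solution.
c = 42 + (50/2)t = 42 + 25t
d = -35 - (42/2)t = -35 - 21t
for any integer t.

c = 42 + 25t, d = -35 - 21t for integer t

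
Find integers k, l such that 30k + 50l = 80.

Step 1: Check solvability.
gcd(30, 50) = 10
Since 10 divides 80, solutions exist.

Step 2: Apply extended Euclidean algorithm to find gcd.
We find integers such that 30*x0 + 50*y0 = 10

Step 3: Scale the particular solution.
Multiply by 80/10 = 8:
k = 16, l = -8

Step 4: Verify.
30*(16) + 50*(-8) = 80 = 80 ✓

k = 16, l = -8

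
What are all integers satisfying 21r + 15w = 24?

Step 1: Compute gcd(21, 15) = 3.
Since 3 divides 24, solutions exist.

Step 2: Find a particular solution using extended Euclidean algorithm.
We get r₀ = -16, w₀ = 24.
Check: 21*-16 + 15*24 = 24 = 24 ✓

Step 3: Write the general solution.
r = -16 + (15/3)t = -16 + 5t
w = 24 - (21/3)t = 24 - 7t
for any integer t.

r = -16 + 5t, w = 24 - 7t for integer t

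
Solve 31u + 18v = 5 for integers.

Step 1: Check solvability.
gcd(31, 18) = 1
Since 1 divides 5, solutions exist.

Step 2: Apply extended Euclidean algorithm to find gcd.
We find integers such that 31*x0 + 18*y0 = 1

Step 3: Scale the particular solution.
Multiply by 5/1 = 5:
u = 35, v = -60

Step 4: Verify.
31*(35) + 18*(-60) = 5 = 5 ✓

u = 35, v = -60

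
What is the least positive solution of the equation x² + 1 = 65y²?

We need x² = 65y² - 1. Try successive y:
y = 1: x² = 65·1² - 1 = 64 = 8² ✓
Check: 8² - 65·1² = 64 - 65 = -1 ✓

x = 8, y = 1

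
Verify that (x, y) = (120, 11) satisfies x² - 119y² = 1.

Compute x² = 120² = 14400
Compute 119y² = 119·11² = 119·121 = 14399
x² - 119y² = 14400 - 14399 = 1
Since this equals 1, (120, 11) is a solution.

Yes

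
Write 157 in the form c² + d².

We need to find integers c, d > 0 such that c² + d² = 157.
Trying c = 6: d² = 157 - 6² = 157 - 36 = 121
d = 11
Check: 6² + 11² = 36 + 121 = 157 ✓

157 = 6² + 11²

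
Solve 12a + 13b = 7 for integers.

Step 1: Check solvability.
gcd(12, 13) = 1
Since 1 divides 7, solutions exist.

Step 2: Apply extended Euclidean algorithm to find gcd.
We find integers such that 12*x0 + 13*y0 = 1

Step 3: Scale the particular solution.
Multiply by 7/1 = 7:
a = -7, b = 7

Step 4: Verify.
12*(-7) + 13*(7) = 7 = 7 ✓

a = -7, b = 7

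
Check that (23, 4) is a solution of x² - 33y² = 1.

Compute x² = 23² = 529
Compute 33y² = 33·4² = 33·16 = 528
x² - 33y² = 529 - 528 = 1
Since this equals 1, (23, 4) is a solution.

Yes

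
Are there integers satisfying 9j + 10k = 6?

Step 1: Compute gcd(9, 10).
gcd(9, 10) = 1

Step 2: Check divisibility.
Does 1 divide 6? 6 = 1 x 6, so yes.

By the theorem on linear Diophantine equations, 9j + 10k = 6 has integer solutions if and only if gcd(9, 10) divides 6. Since 1 | 6, solutions exist.

Yes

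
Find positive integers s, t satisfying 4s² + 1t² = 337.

Try small values of s and check whether (337 - 4s²)/1 is a perfect square.
s = 8: 4·8² = 256, so 1t² = 337 - 256 = 81, giving t² = 81, t = 9.
Check: 4·8² + 1·9² = 256 + 81 = 337 ✓

s = 8, t = 9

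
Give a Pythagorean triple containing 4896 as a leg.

We need the other leg and hypotenuse such that 4896² + x² = c².
Take x = 280, c = 4904: 4896² + 280² = 23970816 + 78400 = 24049216 = 4904² ✓
Triple: (280, 4896, 4904)

(280, 4896, 4904)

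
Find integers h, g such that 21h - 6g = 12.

Step 1: Check solvability.
gcd(21, 6) = 3
Since 3 divides 12, solutions exist.

Step 2: Apply extended Euclidean algorithm to find gcd.
We find integers such that 21*x0 + 6*y0 = 3

Step 3: Scale the particular solution.
Multiply by 12/3 = 4:
h = 4, g = 12

Step 4: Verify.
21*(4) - 6*(12) = 12 = 12 ✓

h = 4, g = 12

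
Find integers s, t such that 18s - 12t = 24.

Step 1: Check solvability.
gcd(18, 12) = 6
Since 6 divides 24, solutions exist.

Step 2: Apply extended Euclidean algorithm to find gcd.
We find integers such that 18*x0 + 12*y0 = 6

Step 3: Scale the particular solution.
Multiply by 24/6 = 4:
s = 4, t = 4

Step 4: Verify.
18*(4) - 12*(4) = 24 = 24 ✓

s = 4, t = 4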